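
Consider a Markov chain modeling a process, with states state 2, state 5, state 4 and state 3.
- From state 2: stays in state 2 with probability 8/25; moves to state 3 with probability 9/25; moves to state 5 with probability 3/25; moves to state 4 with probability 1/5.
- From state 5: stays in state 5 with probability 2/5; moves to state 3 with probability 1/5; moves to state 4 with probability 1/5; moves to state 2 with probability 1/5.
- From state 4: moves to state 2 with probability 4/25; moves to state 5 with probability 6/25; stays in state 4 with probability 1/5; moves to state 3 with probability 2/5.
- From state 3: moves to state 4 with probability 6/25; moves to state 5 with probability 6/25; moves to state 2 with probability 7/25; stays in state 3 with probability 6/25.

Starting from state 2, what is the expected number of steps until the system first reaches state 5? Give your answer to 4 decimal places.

Let t(s) be the expected number of steps to first reach state 5 from state s, with t(state 5) = 0. Conditioning on the first step:
t(state 2) = 1 + 0.32·t(state 2) + 0.2·t(state 4) + 0.36·t(state 3)
t(state 4) = 1 + 0.16·t(state 2) + 0.2·t(state 4) + 0.4·t(state 3)
t(state 3) = 1 + 0.28·t(state 2) + 0.24·t(state 4) + 0.24·t(state 3)
Solving: t(state 2) = 5.4035, t(state 4) = 4.7310, t(state 3) = 4.8006.
Expected steps from state 2 to state 5: 5.4035.

5.4035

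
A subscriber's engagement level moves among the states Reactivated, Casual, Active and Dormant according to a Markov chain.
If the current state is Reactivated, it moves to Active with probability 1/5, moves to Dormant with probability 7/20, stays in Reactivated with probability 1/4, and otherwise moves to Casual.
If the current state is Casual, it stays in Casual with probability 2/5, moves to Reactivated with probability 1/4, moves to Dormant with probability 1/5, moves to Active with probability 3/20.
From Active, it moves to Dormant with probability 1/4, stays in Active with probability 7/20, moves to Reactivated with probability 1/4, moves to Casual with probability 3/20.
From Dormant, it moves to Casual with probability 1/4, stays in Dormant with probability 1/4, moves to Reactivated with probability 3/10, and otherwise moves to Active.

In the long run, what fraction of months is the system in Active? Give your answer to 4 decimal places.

0.2204

Let the stationary distribution be π with π = πP and π_1 + π_2 + π_3 + π_4 = 1.
π_1 = 0.25·π_1 + 0.25·π_2 + 0.25·π_3 + 0.3·π_4
π_2 = 0.2·π_1 + 0.4·π_2 + 0.15·π_3 + 0.25·π_4
π_3 = 0.2·π_1 + 0.15·π_2 + 0.35·π_3 + 0.2·π_4
Solving with the normalization constraint gives π = (0.2632, 0.2527, 0.2204, 0.2637).
So the stationary probability of Active is 0.2204.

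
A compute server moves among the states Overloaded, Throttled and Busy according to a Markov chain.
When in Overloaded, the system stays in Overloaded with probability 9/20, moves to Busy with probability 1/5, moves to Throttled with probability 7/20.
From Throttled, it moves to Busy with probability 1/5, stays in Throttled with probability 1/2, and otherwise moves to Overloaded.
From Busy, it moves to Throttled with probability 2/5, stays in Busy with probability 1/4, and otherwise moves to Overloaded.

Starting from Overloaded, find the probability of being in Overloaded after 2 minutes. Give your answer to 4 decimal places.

0.3775

Sum over the intermediate state after 1 minute:
P = P(Overloaded→Overloaded)·P(Overloaded→Overloaded) + P(Overloaded→Throttled)·P(Throttled→Overloaded) + P(Overloaded→Busy)·P(Busy→Overloaded)
  = 0.45×0.45 + 0.35×0.3 + 0.2×0.35
  = 0.2025 + 0.1050 + 0.0700 = 0.3775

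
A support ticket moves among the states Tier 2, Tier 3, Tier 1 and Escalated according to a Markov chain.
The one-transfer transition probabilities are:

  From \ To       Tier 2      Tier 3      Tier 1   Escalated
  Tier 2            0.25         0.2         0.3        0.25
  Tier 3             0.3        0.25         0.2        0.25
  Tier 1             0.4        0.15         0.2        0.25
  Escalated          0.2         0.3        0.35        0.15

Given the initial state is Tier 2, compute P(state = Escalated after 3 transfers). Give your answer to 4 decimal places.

Propagate the distribution vector 3 transfers from Tier 2.
After 0 transfers: (1.0000, 0.0000, 0.0000, 0.0000)
After 1 transfer: (0.2500, 0.2000, 0.3000, 0.2500)
After 2 transfers: (0.2925, 0.2200, 0.2625, 0.2250)
After 3 transfers: (0.2891, 0.2204, 0.2630, 0.2275)
P(in Escalated after 3 transfers) = 0.2275

0.2275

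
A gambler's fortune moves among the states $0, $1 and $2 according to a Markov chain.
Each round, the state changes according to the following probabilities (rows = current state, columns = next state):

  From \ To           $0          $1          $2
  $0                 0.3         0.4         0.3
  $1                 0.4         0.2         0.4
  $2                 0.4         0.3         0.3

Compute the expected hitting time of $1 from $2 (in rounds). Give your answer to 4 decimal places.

Let t(s) be the expected number of rounds to first reach $1 from state s, with t($1) = 0. Conditioning on the first round:
t($0) = 1 + 0.3·t($0) + 0.3·t($2)
t($2) = 1 + 0.4·t($0) + 0.3·t($2)
Solving: t($0) = 2.7027, t($2) = 2.9730.
Expected rounds from $2 to $1: 2.9730.

2.9730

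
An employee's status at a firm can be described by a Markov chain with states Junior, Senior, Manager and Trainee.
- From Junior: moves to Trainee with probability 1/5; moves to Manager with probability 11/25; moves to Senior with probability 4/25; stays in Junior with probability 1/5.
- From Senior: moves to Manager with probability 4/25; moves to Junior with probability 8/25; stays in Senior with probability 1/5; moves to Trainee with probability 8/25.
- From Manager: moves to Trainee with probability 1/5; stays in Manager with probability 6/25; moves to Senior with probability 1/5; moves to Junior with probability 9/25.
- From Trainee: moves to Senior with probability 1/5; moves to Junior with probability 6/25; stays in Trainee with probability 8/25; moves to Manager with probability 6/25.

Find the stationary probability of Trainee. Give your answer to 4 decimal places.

Let the stationary distribution be π with π = πP and π_1 + π_2 + π_3 + π_4 = 1.
π_1 = 0.2·π_1 + 0.32·π_2 + 0.36·π_3 + 0.24·π_4
π_2 = 0.16·π_1 + 0.2·π_2 + 0.2·π_3 + 0.2·π_4
π_3 = 0.44·π_1 + 0.16·π_2 + 0.24·π_3 + 0.24·π_4
Solving with the normalization constraint gives π = (0.2777, 0.1889, 0.2804, 0.2530).
So the stationary probability of Trainee is 0.2530.

0.2530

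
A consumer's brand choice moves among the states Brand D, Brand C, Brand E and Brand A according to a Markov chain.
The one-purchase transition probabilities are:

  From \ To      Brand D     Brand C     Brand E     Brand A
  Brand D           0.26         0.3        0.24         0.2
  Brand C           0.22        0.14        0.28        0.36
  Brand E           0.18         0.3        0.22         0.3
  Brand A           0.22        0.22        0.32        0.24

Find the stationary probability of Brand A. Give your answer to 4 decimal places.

0.2760

Let the stationary distribution be π with π = πP and π_1 + π_2 + π_3 + π_4 = 1.
π_1 = 0.26·π_1 + 0.22·π_2 + 0.18·π_3 + 0.22·π_4
π_2 = 0.3·π_1 + 0.14·π_2 + 0.3·π_3 + 0.22·π_4
π_3 = 0.24·π_1 + 0.28·π_2 + 0.22·π_3 + 0.32·π_4
Solving with the normalization constraint gives π = (0.2181, 0.2396, 0.2663, 0.2760).
So the stationary probability of Brand A is 0.2760.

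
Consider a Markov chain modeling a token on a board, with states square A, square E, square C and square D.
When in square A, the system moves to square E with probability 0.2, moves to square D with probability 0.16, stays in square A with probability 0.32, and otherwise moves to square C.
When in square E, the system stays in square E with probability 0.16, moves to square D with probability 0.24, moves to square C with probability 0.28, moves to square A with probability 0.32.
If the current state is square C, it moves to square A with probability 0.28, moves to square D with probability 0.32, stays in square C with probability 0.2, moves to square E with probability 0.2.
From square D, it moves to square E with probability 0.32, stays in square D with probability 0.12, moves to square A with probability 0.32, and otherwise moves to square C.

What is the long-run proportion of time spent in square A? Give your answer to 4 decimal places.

0.3095

Let the stationary distribution be π with π = πP and π_1 + π_2 + π_3 + π_4 = 1.
π_1 = 0.32·π_1 + 0.32·π_2 + 0.28·π_3 + 0.32·π_4
π_2 = 0.2·π_1 + 0.16·π_2 + 0.2·π_3 + 0.32·π_4
π_3 = 0.32·π_1 + 0.28·π_2 + 0.2·π_3 + 0.24·π_4
Solving with the normalization constraint gives π = (0.3095, 0.2166, 0.2629, 0.2110).
So the stationary probability of square A is 0.3095.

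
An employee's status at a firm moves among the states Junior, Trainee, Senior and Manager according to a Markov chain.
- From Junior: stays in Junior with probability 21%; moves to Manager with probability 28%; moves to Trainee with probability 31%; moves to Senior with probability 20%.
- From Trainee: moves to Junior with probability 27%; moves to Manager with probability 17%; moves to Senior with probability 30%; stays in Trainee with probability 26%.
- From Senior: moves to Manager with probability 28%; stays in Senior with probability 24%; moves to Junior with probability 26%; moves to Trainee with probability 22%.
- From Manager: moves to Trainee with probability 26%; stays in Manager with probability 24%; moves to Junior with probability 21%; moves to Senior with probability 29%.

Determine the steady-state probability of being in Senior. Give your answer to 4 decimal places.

0.2582

Let the stationary distribution be π with π = πP and π_1 + π_2 + π_3 + π_4 = 1.
π_1 = 0.21·π_1 + 0.27·π_2 + 0.26·π_3 + 0.21·π_4
π_2 = 0.31·π_1 + 0.26·π_2 + 0.22·π_3 + 0.26·π_4
π_3 = 0.2·π_1 + 0.3·π_2 + 0.24·π_3 + 0.29·π_4
Solving with the normalization constraint gives π = (0.2386, 0.2616, 0.2582, 0.2416).
So the stationary probability of Senior is 0.2582.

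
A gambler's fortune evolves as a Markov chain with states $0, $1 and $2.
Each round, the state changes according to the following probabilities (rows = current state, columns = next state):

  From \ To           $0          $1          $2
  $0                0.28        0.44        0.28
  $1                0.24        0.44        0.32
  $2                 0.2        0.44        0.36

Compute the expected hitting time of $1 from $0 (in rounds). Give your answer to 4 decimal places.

Let t(s) be the expected number of rounds to first reach $1 from state s, with t($1) = 0. Conditioning on the first round:
t($0) = 1 + 0.28·t($0) + 0.28·t($2)
t($2) = 1 + 0.2·t($0) + 0.36·t($2)
Solving: t($0) = 2.2727, t($2) = 2.2727.
Expected rounds from $0 to $1: 2.2727.

2.2727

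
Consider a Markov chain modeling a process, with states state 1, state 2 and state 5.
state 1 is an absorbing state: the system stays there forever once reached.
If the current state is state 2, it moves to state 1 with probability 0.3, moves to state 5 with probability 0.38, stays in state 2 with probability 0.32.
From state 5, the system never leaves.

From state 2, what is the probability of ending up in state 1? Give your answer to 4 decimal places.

0.4412

Let h(s) be the probability of absorption at state 1 starting from transient state s. Then h(state 1) = 1 and h(state 5) = 0. By first-step analysis:
h(state 2) = 0.3·1 + 0.32·h(state 2) + 0.38·0
Solving: h(state 2) = 0.4412.
Starting from state 2, the probability is 0.4412.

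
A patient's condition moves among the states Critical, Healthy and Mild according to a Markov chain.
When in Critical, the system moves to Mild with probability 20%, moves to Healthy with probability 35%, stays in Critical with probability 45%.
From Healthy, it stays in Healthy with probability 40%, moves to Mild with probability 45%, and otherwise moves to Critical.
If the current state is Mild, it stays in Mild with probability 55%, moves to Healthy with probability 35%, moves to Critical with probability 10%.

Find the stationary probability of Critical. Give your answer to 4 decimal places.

Let the stationary distribution be π with π = πP and π_1 + π_2 + π_3 = 1.
π_1 = 0.45·π_1 + 0.15·π_2 + 0.1·π_3
π_2 = 0.35·π_1 + 0.4·π_2 + 0.35·π_3
Solving with the normalization constraint gives π = (0.1822, 0.3684, 0.4494).
So the stationary probability of Critical is 0.1822.

0.1822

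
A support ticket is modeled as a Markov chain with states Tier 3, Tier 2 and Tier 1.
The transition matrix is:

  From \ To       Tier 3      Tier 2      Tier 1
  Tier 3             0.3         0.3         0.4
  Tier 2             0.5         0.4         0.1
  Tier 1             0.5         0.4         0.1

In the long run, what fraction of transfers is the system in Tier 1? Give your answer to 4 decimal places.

Let the stationary distribution be π with π = πP and π_1 + π_2 + π_3 = 1.
π_1 = 0.3·π_1 + 0.5·π_2 + 0.5·π_3
π_2 = 0.3·π_1 + 0.4·π_2 + 0.4·π_3
Solving with the normalization constraint gives π = (0.4167, 0.3583, 0.2250).
So the stationary probability of Tier 1 is 0.2250.

0.2250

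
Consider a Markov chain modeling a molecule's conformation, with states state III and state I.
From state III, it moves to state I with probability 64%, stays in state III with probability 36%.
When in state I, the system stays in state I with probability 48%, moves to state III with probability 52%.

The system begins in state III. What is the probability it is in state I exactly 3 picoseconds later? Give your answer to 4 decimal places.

0.5540

Propagate the distribution vector 3 picoseconds from state III.
After 0 picoseconds: (1.0000, 0.0000)
After 1 picosecond: (0.3600, 0.6400)
After 2 picoseconds: (0.4624, 0.5376)
After 3 picoseconds: (0.4460, 0.5540)
P(in state I after 3 picoseconds) = 0.5540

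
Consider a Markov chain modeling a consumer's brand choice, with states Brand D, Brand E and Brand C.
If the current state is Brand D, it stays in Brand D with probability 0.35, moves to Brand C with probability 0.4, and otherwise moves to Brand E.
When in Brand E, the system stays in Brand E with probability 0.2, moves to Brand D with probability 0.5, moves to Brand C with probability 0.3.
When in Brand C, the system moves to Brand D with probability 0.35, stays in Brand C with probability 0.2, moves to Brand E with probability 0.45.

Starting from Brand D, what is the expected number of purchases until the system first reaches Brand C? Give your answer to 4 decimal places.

Let t(s) be the expected number of purchases to first reach Brand C from state s, with t(Brand C) = 0. Conditioning on the first purchase:
t(Brand D) = 1 + 0.35·t(Brand D) + 0.25·t(Brand E)
t(Brand E) = 1 + 0.5·t(Brand D) + 0.2·t(Brand E)
Solving: t(Brand D) = 2.6582, t(Brand E) = 2.9114.
Expected purchases from Brand D to Brand C: 2.6582.

2.6582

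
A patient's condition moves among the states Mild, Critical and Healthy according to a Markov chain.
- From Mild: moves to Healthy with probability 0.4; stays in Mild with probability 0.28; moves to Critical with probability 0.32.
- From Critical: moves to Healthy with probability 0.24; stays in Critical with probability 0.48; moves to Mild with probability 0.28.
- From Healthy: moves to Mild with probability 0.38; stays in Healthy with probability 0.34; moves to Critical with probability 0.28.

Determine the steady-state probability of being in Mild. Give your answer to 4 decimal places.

0.3122

Let the stationary distribution be π with π = πP and π_1 + π_2 + π_3 = 1.
π_1 = 0.28·π_1 + 0.28·π_2 + 0.38·π_3
π_2 = 0.32·π_1 + 0.48·π_2 + 0.28·π_3
Solving with the normalization constraint gives π = (0.3122, 0.3656, 0.3222).
So the stationary probability of Mild is 0.3122.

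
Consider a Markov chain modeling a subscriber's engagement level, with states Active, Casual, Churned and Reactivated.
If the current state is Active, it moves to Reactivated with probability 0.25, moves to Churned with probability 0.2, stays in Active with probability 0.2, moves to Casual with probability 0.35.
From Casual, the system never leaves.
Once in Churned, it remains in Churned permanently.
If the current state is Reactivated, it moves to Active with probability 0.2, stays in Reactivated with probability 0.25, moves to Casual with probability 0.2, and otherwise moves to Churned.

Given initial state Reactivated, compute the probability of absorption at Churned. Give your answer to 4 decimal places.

Let h(s) be the probability of absorption at Churned starting from transient state s. Then h(Churned) = 1 and h(Casual) = 0. By first-step analysis:
h(Active) = 0.2·h(Active) + 0.35·0 + 0.2·1 + 0.25·h(Reactivated)
h(Reactivated) = 0.2·h(Active) + 0.2·0 + 0.35·1 + 0.25·h(Reactivated)
Solving: h(Active) = 0.4318, h(Reactivated) = 0.5818.
Starting from Reactivated, the probability is 0.5818.

0.5818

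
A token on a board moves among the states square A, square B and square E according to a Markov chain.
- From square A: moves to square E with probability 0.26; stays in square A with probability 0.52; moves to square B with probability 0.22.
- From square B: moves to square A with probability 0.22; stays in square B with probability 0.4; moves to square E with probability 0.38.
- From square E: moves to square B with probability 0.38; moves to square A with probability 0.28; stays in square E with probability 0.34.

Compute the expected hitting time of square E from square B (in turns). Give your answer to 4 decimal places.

2.9215

Let t(s) be the expected number of turns to first reach square E from state s, with t(square E) = 0. Conditioning on the first turn:
t(square A) = 1 + 0.52·t(square A) + 0.22·t(square B)
t(square B) = 1 + 0.22·t(square A) + 0.4·t(square B)
Solving: t(square A) = 3.4224, t(square B) = 2.9215.
Expected turns from square B to square E: 2.9215.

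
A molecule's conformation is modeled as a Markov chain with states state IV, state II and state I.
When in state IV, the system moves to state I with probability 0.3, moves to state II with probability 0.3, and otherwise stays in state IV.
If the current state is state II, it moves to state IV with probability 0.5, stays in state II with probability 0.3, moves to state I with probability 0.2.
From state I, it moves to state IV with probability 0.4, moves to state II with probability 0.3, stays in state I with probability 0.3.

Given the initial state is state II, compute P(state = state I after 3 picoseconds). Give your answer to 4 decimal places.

Propagate the distribution vector 3 picoseconds from state II.
After 0 picoseconds: (0.0000, 1.0000, 0.0000)
After 1 picosecond: (0.5000, 0.3000, 0.2000)
After 2 picoseconds: (0.4300, 0.3000, 0.2700)
After 3 picoseconds: (0.4300, 0.3000, 0.2700)
P(in state I after 3 picoseconds) = 0.2700

0.2700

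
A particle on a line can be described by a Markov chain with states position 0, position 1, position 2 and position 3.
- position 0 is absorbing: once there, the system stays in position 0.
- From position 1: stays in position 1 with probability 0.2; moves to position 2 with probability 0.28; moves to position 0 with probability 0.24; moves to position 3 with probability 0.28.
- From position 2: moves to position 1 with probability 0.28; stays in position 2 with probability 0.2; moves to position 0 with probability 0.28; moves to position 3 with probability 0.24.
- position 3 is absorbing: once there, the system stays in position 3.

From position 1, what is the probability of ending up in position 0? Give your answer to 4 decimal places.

0.4815

Let h(s) be the probability of absorption at position 0 starting from transient state s. Then h(position 0) = 1 and h(position 3) = 0. By first-step analysis:
h(position 1) = 0.24·1 + 0.2·h(position 1) + 0.28·h(position 2) + 0.28·0
h(position 2) = 0.28·1 + 0.28·h(position 1) + 0.2·h(position 2) + 0.24·0
Solving: h(position 1) = 0.4815, h(position 2) = 0.5185.
Starting from position 1, the probability is 0.4815.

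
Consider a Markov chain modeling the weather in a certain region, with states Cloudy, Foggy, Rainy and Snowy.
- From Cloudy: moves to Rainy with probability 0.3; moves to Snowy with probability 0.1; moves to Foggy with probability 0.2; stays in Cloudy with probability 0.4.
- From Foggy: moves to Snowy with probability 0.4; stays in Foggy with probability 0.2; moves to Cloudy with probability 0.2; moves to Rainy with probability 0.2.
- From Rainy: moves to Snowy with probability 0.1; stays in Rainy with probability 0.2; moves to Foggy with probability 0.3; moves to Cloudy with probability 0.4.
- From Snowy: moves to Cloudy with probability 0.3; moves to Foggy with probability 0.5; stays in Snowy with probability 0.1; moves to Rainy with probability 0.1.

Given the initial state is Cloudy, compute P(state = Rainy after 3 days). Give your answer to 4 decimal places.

Propagate the distribution vector 3 days from Cloudy.
After 0 days: (1.0000, 0.0000, 0.0000, 0.0000)
After 1 day: (0.4000, 0.2000, 0.3000, 0.1000)
After 2 days: (0.3500, 0.2600, 0.2300, 0.1600)
After 3 days: (0.3320, 0.2710, 0.2190, 0.1780)
P(in Rainy after 3 days) = 0.2190

0.2190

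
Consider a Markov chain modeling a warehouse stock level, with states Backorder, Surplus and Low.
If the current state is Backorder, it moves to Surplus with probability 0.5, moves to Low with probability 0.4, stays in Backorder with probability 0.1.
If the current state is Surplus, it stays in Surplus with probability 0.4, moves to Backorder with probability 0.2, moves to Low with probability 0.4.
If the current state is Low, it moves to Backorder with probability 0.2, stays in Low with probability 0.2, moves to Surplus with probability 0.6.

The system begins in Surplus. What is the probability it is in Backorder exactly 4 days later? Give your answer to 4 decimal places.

Propagate the distribution vector 4 days from Surplus.
After 0 days: (0.0000, 1.0000, 0.0000)
After 1 day: (0.2000, 0.4000, 0.4000)
After 2 days: (0.1800, 0.5000, 0.3200)
After 3 days: (0.1820, 0.4820, 0.3360)
After 4 days: (0.1818, 0.4854, 0.3328)
P(in Backorder after 4 days) = 0.1818

0.1818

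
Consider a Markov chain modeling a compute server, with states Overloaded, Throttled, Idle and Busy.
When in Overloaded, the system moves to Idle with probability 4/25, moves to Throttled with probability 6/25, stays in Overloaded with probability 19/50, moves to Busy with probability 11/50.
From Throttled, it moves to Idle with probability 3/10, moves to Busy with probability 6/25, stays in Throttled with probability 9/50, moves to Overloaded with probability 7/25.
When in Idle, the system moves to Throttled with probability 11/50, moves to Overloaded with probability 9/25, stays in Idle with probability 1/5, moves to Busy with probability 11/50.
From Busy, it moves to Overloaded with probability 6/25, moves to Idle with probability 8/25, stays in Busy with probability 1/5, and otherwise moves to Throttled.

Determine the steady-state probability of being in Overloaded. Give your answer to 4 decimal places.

Let the stationary distribution be π with π = πP and π_1 + π_2 + π_3 + π_4 = 1.
π_1 = 0.38·π_1 + 0.28·π_2 + 0.36·π_3 + 0.24·π_4
π_2 = 0.24·π_1 + 0.18·π_2 + 0.22·π_3 + 0.24·π_4
π_3 = 0.16·π_1 + 0.3·π_2 + 0.2·π_3 + 0.32·π_4
Solving with the normalization constraint gives π = (0.3223, 0.2220, 0.2357, 0.2200).
So the stationary probability of Overloaded is 0.3223.

0.3223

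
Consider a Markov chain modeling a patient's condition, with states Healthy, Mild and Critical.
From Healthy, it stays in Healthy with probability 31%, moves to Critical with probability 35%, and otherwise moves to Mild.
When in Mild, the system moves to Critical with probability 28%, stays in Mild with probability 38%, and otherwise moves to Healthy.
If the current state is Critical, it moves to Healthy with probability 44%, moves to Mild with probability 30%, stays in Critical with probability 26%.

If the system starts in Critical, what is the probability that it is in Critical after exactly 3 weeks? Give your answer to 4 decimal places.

0.2986

Propagate the distribution vector 3 weeks from Critical.
After 0 weeks: (0.0000, 0.0000, 1.0000)
After 1 week: (0.4400, 0.3000, 0.2600)
After 2 weeks: (0.3528, 0.3416, 0.3056)
After 3 weeks: (0.3600, 0.3414, 0.2986)
P(in Critical after 3 weeks) = 0.2986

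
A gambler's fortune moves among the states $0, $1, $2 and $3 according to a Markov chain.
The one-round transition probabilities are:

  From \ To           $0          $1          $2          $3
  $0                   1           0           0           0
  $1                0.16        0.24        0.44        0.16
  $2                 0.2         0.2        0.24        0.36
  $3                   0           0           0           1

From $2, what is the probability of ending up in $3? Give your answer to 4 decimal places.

0.6242

Let h(s) be the probability of absorption at $3 starting from transient state s. Then h($3) = 1 and h($0) = 0. By first-step analysis:
h($1) = 0.16·0 + 0.24·h($1) + 0.44·h($2) + 0.16·1
h($2) = 0.2·0 + 0.2·h($1) + 0.24·h($2) + 0.36·1
Solving: h($1) = 0.5719, h($2) = 0.6242.
Starting from $2, the probability is 0.6242.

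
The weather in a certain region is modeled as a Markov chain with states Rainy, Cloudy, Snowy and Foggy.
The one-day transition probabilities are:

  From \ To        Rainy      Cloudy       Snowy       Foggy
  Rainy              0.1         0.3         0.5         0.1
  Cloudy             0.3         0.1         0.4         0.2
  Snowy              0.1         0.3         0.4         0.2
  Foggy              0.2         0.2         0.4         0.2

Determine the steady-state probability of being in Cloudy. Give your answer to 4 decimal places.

Let the stationary distribution be π with π = πP and π_1 + π_2 + π_3 + π_4 = 1.
π_1 = 0.1·π_1 + 0.3·π_2 + 0.1·π_3 + 0.2·π_4
π_2 = 0.3·π_1 + 0.1·π_2 + 0.3·π_3 + 0.2·π_4
π_3 = 0.5·π_1 + 0.4·π_2 + 0.4·π_3 + 0.4·π_4
Solving with the normalization constraint gives π = (0.1653, 0.2347, 0.4165, 0.1835).
So the stationary probability of Cloudy is 0.2347.

0.2347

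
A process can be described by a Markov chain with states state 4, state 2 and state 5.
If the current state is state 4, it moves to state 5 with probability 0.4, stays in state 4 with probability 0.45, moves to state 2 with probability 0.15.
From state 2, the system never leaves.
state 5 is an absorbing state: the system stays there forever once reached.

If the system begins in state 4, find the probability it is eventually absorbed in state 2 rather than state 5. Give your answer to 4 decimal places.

0.2727

Let h(s) be the probability of absorption at state 2 starting from transient state s. Then h(state 2) = 1 and h(state 5) = 0. By first-step analysis:
h(state 4) = 0.45·h(state 4) + 0.15·1 + 0.4·0
Solving: h(state 4) = 0.2727.
Starting from state 4, the probability is 0.2727.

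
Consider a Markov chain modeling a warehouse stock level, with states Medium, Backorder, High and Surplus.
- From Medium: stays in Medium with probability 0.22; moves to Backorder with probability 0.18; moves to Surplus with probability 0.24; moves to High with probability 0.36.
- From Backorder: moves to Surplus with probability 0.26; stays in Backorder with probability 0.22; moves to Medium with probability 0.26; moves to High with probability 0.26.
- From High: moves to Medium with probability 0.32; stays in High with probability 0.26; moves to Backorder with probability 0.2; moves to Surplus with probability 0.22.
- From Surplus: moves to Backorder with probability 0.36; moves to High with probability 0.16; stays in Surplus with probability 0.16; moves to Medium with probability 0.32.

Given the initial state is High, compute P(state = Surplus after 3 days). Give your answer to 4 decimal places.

0.2216

Propagate the distribution vector 3 days from High.
After 0 days: (0.0000, 0.0000, 1.0000, 0.0000)
After 1 day: (0.3200, 0.2000, 0.2600, 0.2200)
After 2 days: (0.2760, 0.2328, 0.2700, 0.2212)
After 3 days: (0.2784, 0.2345, 0.2655, 0.2216)
P(in Surplus after 3 days) = 0.2216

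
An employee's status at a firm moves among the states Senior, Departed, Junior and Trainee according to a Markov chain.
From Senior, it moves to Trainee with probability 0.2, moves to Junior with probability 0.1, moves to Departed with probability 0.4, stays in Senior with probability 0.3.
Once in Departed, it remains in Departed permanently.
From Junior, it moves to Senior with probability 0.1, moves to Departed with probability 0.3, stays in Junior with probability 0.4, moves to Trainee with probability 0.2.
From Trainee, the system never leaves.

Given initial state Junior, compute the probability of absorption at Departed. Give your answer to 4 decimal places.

Let h(s) be the probability of absorption at Departed starting from transient state s. Then h(Departed) = 1 and h(Trainee) = 0. By first-step analysis:
h(Senior) = 0.3·h(Senior) + 0.4·1 + 0.1·h(Junior) + 0.2·0
h(Junior) = 0.1·h(Senior) + 0.3·1 + 0.4·h(Junior) + 0.2·0
Solving: h(Senior) = 0.6585, h(Junior) = 0.6098.
Starting from Junior, the probability is 0.6098.

0.6098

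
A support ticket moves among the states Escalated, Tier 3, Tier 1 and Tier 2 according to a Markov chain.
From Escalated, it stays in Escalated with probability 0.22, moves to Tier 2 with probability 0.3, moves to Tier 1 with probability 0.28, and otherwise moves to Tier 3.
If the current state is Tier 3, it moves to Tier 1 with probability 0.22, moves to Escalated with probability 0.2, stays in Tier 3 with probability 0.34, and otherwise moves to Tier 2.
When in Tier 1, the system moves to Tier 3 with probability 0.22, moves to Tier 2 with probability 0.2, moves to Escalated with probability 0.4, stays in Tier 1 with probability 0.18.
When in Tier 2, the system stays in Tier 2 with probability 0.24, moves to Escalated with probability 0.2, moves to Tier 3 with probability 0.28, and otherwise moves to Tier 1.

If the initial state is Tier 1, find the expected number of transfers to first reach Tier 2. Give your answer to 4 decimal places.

Let t(s) be the expected number of transfers to first reach Tier 2 from state s, with t(Tier 2) = 0. Conditioning on the first transfer:
t(Escalated) = 1 + 0.22·t(Escalated) + 0.2·t(Tier 3) + 0.28·t(Tier 1)
t(Tier 3) = 1 + 0.2·t(Escalated) + 0.34·t(Tier 3) + 0.22·t(Tier 1)
t(Tier 1) = 1 + 0.4·t(Escalated) + 0.22·t(Tier 3) + 0.18·t(Tier 1)
Solving: t(Escalated) = 3.8233, t(Tier 3) = 4.0655, t(Tier 1) = 4.1753.
Expected transfers from Tier 1 to Tier 2: 4.1753.

4.1753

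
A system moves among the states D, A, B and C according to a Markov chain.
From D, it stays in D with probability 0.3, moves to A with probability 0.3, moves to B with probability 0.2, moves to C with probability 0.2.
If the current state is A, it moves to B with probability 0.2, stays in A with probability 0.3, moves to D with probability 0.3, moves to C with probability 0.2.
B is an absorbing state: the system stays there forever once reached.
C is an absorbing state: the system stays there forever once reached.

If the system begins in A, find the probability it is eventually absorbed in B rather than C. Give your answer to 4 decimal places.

Let h(s) be the probability of absorption at B starting from transient state s. Then h(B) = 1 and h(C) = 0. By first-step analysis:
h(D) = 0.3·h(D) + 0.3·h(A) + 0.2·1 + 0.2·0
h(A) = 0.3·h(D) + 0.3·h(A) + 0.2·1 + 0.2·0
Solving: h(D) = 0.5000, h(A) = 0.5000.
Starting from A, the probability is 0.5000.

0.5000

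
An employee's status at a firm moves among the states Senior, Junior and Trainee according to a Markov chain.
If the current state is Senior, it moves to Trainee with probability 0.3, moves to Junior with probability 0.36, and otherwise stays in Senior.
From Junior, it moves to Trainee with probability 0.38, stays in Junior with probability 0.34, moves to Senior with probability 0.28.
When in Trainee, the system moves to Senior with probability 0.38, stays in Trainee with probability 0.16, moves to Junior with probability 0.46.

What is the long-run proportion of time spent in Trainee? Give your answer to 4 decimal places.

Let the stationary distribution be π with π = πP and π_1 + π_2 + π_3 = 1.
π_1 = 0.34·π_1 + 0.28·π_2 + 0.38·π_3
π_2 = 0.36·π_1 + 0.34·π_2 + 0.46·π_3
Solving with the normalization constraint gives π = (0.3287, 0.3814, 0.2899).
So the stationary probability of Trainee is 0.2899.

0.2899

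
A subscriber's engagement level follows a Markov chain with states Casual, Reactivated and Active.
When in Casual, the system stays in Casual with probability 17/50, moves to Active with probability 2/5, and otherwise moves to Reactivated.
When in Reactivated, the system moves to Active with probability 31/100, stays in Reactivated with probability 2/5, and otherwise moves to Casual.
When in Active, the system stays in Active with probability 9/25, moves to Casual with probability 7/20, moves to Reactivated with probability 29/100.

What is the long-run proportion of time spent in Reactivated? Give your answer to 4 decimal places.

0.3148

Let the stationary distribution be π with π = πP and π_1 + π_2 + π_3 = 1.
π_1 = 0.34·π_1 + 0.29·π_2 + 0.35·π_3
π_2 = 0.26·π_1 + 0.4·π_2 + 0.29·π_3
Solving with the normalization constraint gives π = (0.3278, 0.3148, 0.3574).
So the stationary probability of Reactivated is 0.3148.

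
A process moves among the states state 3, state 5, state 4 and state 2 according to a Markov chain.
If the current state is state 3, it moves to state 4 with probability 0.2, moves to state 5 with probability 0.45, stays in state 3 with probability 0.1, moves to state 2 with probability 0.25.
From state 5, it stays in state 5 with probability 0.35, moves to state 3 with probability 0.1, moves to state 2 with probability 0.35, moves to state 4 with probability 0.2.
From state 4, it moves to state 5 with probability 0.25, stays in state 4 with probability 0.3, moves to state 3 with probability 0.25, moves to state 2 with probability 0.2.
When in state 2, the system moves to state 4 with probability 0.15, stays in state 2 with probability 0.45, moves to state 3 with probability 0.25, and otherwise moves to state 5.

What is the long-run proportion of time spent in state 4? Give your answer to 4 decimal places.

0.2036

Let the stationary distribution be π with π = πP and π_1 + π_2 + π_3 + π_4 = 1.
π_1 = 0.1·π_1 + 0.1·π_2 + 0.25·π_3 + 0.25·π_4
π_2 = 0.45·π_1 + 0.35·π_2 + 0.25·π_3 + 0.15·π_4
π_3 = 0.2·π_1 + 0.2·π_2 + 0.3·π_3 + 0.15·π_4
Solving with the normalization constraint gives π = (0.1808, 0.2807, 0.2036, 0.3349).
So the stationary probability of state 4 is 0.2036.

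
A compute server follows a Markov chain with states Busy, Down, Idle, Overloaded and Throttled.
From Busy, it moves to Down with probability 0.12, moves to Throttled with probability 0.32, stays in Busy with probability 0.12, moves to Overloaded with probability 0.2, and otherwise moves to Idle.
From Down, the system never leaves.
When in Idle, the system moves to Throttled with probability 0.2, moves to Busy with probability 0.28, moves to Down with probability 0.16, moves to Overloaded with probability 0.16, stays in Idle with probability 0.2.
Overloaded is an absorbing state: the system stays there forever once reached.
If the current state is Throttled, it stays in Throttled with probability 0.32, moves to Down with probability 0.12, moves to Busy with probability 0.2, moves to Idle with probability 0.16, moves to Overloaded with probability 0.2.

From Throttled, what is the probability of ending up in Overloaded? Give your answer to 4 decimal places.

Let h(s) be the probability of absorption at Overloaded starting from transient state s. Then h(Overloaded) = 1 and h(Down) = 0. By first-step analysis:
h(Busy) = 0.12·h(Busy) + 0.12·0 + 0.24·h(Idle) + 0.2·1 + 0.32·h(Throttled)
h(Idle) = 0.28·h(Busy) + 0.16·0 + 0.2·h(Idle) + 0.16·1 + 0.2·h(Throttled)
h(Throttled) = 0.2·h(Busy) + 0.12·0 + 0.16·h(Idle) + 0.2·1 + 0.32·h(Throttled)
Solving: h(Busy) = 0.5990, h(Idle) = 0.5602, h(Throttled) = 0.6021.
Starting from Throttled, the probability is 0.6021.

0.6021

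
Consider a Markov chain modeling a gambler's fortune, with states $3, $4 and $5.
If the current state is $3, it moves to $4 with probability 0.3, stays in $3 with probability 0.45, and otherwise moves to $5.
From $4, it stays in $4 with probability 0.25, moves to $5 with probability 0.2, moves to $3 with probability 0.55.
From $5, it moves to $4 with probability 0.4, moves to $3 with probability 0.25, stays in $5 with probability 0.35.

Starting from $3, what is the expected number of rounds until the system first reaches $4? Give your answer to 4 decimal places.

Let t(s) be the expected number of rounds to first reach $4 from state s, with t($4) = 0. Conditioning on the first round:
t($3) = 1 + 0.45·t($3) + 0.25·t($5)
t($5) = 1 + 0.25·t($3) + 0.35·t($5)
Solving: t($3) = 3.0508, t($5) = 2.7119.
Expected rounds from $3 to $4: 3.0508.

3.0508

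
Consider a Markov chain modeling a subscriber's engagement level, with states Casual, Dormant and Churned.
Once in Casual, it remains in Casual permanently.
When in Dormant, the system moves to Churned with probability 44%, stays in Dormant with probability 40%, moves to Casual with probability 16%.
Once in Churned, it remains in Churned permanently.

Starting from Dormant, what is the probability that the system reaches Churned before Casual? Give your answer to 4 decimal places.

Let h(s) be the probability of absorption at Churned starting from transient state s. Then h(Churned) = 1 and h(Casual) = 0. By first-step analysis:
h(Dormant) = 0.16·0 + 0.4·h(Dormant) + 0.44·1
Solving: h(Dormant) = 0.7333.
Starting from Dormant, the probability is 0.7333.

0.7333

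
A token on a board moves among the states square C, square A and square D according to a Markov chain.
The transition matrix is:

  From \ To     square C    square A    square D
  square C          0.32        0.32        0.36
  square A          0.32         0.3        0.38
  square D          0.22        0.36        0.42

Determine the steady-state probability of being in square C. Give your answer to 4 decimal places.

Let the stationary distribution be π with π = πP and π_1 + π_2 + π_3 = 1.
π_1 = 0.32·π_1 + 0.32·π_2 + 0.22·π_3
π_2 = 0.32·π_1 + 0.3·π_2 + 0.36·π_3
Solving with the normalization constraint gives π = (0.2810, 0.3290, 0.3900).
So the stationary probability of square C is 0.2810.

0.2810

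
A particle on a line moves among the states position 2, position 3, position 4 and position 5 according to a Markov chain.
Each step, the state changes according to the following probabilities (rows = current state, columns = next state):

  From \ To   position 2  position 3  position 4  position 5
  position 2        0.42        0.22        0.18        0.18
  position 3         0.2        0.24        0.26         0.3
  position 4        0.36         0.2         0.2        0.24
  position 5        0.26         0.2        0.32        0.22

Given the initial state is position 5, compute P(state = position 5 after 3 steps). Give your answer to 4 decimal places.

Propagate the distribution vector 3 steps from position 5.
After 0 steps: (0.0000, 0.0000, 0.0000, 1.0000)
After 1 step: (0.2600, 0.2000, 0.3200, 0.2200)
After 2 steps: (0.3216, 0.2132, 0.2332, 0.2320)
After 3 steps: (0.3220, 0.2150, 0.2342, 0.2289)
P(in position 5 after 3 steps) = 0.2289

0.2289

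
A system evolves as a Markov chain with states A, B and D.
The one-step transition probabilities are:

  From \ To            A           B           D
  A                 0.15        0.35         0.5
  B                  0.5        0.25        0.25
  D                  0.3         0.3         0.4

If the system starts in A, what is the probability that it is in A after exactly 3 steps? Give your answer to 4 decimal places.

Propagate the distribution vector 3 steps from A.
After 0 steps: (1.0000, 0.0000, 0.0000)
After 1 step: (0.1500, 0.3500, 0.5000)
After 2 steps: (0.3475, 0.2900, 0.3625)
After 3 steps: (0.3059, 0.3029, 0.3913)
P(in A after 3 steps) = 0.3059

0.3059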